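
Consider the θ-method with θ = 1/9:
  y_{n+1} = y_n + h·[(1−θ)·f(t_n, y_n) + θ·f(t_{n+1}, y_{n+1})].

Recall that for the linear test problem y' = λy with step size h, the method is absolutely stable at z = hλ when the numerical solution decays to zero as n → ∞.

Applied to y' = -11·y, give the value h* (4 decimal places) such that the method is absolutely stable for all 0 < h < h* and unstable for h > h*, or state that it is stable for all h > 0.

Test eqn y'=λy, z=hλ:
  y_{n+1} = y_n + z·[8/9·y_n + 1/9·y_{n+1}] ⇒ (1 − 1/9z)y_{n+1} = (1 + 8/9z)y_n
  R(z) = (1 + 8/9z)/(1 − 1/9z).

Boundary: |R(x)|=1, x<0.
x=-1: |R|=0.1000
R=−1: 1+8/9x = −1+1/9x ⇒ -7/9x=2 ⇒ x=2/(-7/9)=-2.5714
Confirm numerically:
  x=-2.392: |R|=0.88975 <1
  x=-2.020: |R|=0.64973 <1
  x=-1.088: |R|=0.02934 <1
  x=-3.154: |R|=1.33553 >1
  x=-2.632: |R|=1.03645 >1
Stable set (-2.5714, 0).

(-2.5714,0); λ=-11 ⇒ h* = (18/7)/11 = 0.2338.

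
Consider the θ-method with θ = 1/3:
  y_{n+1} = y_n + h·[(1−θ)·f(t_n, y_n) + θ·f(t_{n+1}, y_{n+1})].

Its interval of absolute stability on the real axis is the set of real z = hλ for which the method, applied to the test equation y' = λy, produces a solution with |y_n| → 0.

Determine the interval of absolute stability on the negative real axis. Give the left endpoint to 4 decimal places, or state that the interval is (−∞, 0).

On y'=λy, z=hλ:
  y_{n+1} = y_n + z·[2/3·y_n + 1/3·y_{n+1}] ⇒ (1 − 1/3z)y_{n+1} = (1 + 2/3z)y_n
  so R(z) = (1 + 2/3z)/(1 − 1/3z).

Find x<0 with |R(x)|<1.
x=-1.43: |R|=0.0316
R=−1: 1+2/3x = −1+1/3x ⇒ -1/3x=2 ⇒ x=2/(-1/3)=-6.0000
Confirm numerically:
  x=-3.965: |R|=0.70782 <1
  x=-3.553: |R|=0.62658 <1
  x=-3.432: |R|=0.60075 <1
  x=-2.501: |R|=0.36393 <1
  x=-6.393: |R|=1.04184 >1
  x=-6.331: |R|=1.03547 >1
  x=-6.287: |R|=1.03090 >1
Interval (-6.0000, 0).

z∈(-6.0000,0).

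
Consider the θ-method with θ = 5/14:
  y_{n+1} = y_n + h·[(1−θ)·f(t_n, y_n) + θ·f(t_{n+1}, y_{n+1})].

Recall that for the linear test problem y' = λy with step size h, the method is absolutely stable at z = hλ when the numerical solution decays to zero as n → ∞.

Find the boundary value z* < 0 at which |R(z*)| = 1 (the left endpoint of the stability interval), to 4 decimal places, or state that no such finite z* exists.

left endpoint -7.0000.

Set f=λy, z=hλ:
  y_{n+1} = y_n + z·[9/14·y_n + 5/14·y_{n+1}] ⇒ (1 − 5/14z)y_{n+1} = (1 + 9/14z)y_n
  R(z) = (1 + 9/14z)/(1 − 5/14z).

Boundary: |R(x)|=1, x<0.
x=-0.48: |R|=0.5902
R=−1: 1+9/14x = −1+5/14x ⇒ -2/7x=2 ⇒ x=2/(-2/7)=-7.0000
Confirm numerically:
  x=-5.865: |R|=0.89521 <1
  x=-5.594: |R|=0.86600 <1
  x=-3.311: |R|=0.51707 <1
  x=-2.965: |R|=0.44007 <1
  x=-7.298: |R|=1.02361 >1
  x=-7.246: |R|=1.01959 >1
Interval (-7.0000, 0).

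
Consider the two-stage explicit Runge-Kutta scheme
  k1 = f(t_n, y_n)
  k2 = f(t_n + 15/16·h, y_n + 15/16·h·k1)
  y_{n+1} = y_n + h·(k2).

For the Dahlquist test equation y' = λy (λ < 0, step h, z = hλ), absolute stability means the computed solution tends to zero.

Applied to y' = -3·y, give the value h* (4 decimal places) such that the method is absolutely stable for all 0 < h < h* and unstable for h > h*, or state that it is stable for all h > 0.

(-1.0667,0); λ=-3 ⇒ h* = (16/15)/3 = 0.3556.

Test eqn y'=λy, z=hλ:
  k1=λy_n ⇒ h·k1=z·y_n;  k2=λ(1+15/16z)y_n ⇒ h·k2=z(1+15/16z)y_n
  y_{n+1}/y_n = 1 + z(1+15/16z) = 1 + z + 15/16z²
  so R(z) = 1 + z + 15/16z².

Solve |R(x)|<1 on ℝ⁻.
x=-1.05: |R|=0.9836
R=1: x+15/16x²=0 ⇒ x=−16/15=-1.0667; min R=1−1/(4·15/16)=0.7333>−1
Confirm numerically:
  x=-1.026: |R|=0.96088 <1
  x=-0.901: |R|=0.86006 <1
  x=-0.757: |R|=0.78023 <1
  x=-0.659: |R|=0.74814 <1
  x=-1.457: |R|=1.53317 >1
  x=-1.087: |R|=1.02072 >1
Stable set (-1.0667, 0).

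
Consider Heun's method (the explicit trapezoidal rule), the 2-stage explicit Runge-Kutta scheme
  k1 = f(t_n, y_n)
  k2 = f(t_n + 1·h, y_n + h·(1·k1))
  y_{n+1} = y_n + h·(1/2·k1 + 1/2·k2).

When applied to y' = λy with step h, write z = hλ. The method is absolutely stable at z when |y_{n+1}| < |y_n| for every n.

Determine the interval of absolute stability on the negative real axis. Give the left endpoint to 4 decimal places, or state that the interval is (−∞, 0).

On y'=λy, z=hλ:
  order 2, 2-stage ⇒ R(z)=1+z+z^2/2
  (e.g. R(-0.78)=0.52420, |R|=0.52420)

Find x<0 with |R(x)|<1.
x=-0.78: |R|=0.5242
|R(-2.09)|=1.0940 |R(-1)|=0.5000 |R(-0.98)|=0.5002
Bisect:
  x_lo=-2.6168 |R|=1.8070  x_hi=-0.2445 |R|=0.7854
  mid=-1.43064 |R|=0.59272 →hi
  mid=-2.02371 |R|=1.02399 →lo
  mid=-1.72717 |R|=0.76439 →hi
  mid=-1.87544 |R|=0.88320 →hi
  mid=-1.94958 |R|=0.95085 →hi
  mid=-1.98664 |R|=0.98673 →hi
  mid=-2.00518 |R|=1.00519 →lo
  mid=-1.99591 |R|=0.99592 →hi
  mid=-2.00054 |R|=1.00054 →lo
  ...
  [-2.00011,-1.99996] ⇒ x*=-2.0000
Stable set (-2.0000, 0).

(-2.0000, 0).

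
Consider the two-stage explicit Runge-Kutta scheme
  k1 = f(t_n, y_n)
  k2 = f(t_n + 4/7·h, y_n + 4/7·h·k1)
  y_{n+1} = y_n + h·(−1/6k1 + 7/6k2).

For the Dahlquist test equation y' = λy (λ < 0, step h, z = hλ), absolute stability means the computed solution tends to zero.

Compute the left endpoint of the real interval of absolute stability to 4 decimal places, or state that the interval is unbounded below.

Set f=λy, z=hλ:
  k1=λy_n ⇒ h·k1=z·y_n;  k2=λ(1+4/7z)y_n ⇒ h·k2=z(1+4/7z)y_n
  y_{n+1}/y_n = 1 − 1/6z + 7/6z(1+4/7z) = 1 + z + 2/3z²
  so R(z) = 1 + z + 2/3z².

Find x<0 with |R(x)|<1.
x=-0.49: |R|=0.6701
R=1: x+2/3x²=0 ⇒ x=−3/2=-1.5000; min R=1−1/(4·2/3)=0.6250>−1
Confirm numerically:
  x=-1.385: |R|=0.89382 <1
  x=-1.374: |R|=0.88458 <1
  x=-0.628: |R|=0.63492 <1
  x=-2.052: |R|=1.75514 >1
  x=-1.974: |R|=1.62378 >1
Interval (-1.5000, 0).

left endpoint -1.5000.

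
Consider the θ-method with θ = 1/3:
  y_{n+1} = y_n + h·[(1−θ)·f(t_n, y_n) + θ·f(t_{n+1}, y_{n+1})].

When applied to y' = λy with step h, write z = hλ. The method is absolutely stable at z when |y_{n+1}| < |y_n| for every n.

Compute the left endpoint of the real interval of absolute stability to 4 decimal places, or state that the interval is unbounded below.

left endpoint -6.0000.

Set f=λy, z=hλ:
  y_{n+1} = y_n + z·[2/3·y_n + 1/3·y_{n+1}] ⇒ (1 − 1/3z)y_{n+1} = (1 + 2/3z)y_n
  Hence R(z) = (1 + 2/3z)/(1 − 1/3z).

Boundary: |R(x)|=1, x<0.
x=-0.42: |R|=0.6316
R=−1: 1+2/3x = −1+1/3x ⇒ -1/3x=2 ⇒ x=2/(-1/3)=-6.0000
Confirm numerically:
  x=-3.772: |R|=0.67100 <1
  x=-3.589: |R|=0.63409 <1
  x=-2.722: |R|=0.42712 <1
  x=-2.710: |R|=0.42382 <1
  x=-6.163: |R|=1.01779 >1
  x=-6.111: |R|=1.01218 >1
Interval (-6.0000, 0).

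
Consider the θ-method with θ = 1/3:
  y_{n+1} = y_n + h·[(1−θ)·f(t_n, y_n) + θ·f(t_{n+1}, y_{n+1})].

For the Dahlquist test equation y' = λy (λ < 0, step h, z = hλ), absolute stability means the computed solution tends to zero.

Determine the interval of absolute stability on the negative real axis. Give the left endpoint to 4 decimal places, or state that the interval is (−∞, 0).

On y'=λy, z=hλ:
  y_{n+1} = y_n + z·[2/3·y_n + 1/3·y_{n+1}] ⇒ (1 − 1/3z)y_{n+1} = (1 + 2/3z)y_n
  ⇒ R(z) = (1 + 2/3z)/(1 − 1/3z).

Need |R(x)|<1, x<0.
x=-1.78: |R|=0.1172
R=−1: 1+2/3x = −1+1/3x ⇒ -1/3x=2 ⇒ x=2/(-1/3)=-6.0000
Confirm numerically:
  x=-5.858: |R|=0.98397 <1
  x=-4.231: |R|=0.75536 <1
  x=-4.095: |R|=0.73150 <1
  x=-3.824: |R|=0.68113 <1
  x=-6.477: |R|=1.05033 >1
  x=-6.279: |R|=1.03007 >1
So |R|<1 on (-6.0000, 0).

(-6.0000, 0).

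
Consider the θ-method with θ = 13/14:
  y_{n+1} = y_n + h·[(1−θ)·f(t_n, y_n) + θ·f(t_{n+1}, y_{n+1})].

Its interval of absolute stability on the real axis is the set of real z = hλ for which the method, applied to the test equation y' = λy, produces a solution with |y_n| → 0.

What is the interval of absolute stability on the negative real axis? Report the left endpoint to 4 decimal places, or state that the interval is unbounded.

interval (−∞, 0).

Set f=λy, z=hλ:
  y_{n+1} = y_n + z·[1/14·y_n + 13/14·y_{n+1}] ⇒ (1 − 13/14z)y_{n+1} = (1 + 1/14z)y_n
  Hence R(z) = (1 + 1/14z)/(1 − 13/14z).

Boundary: |R(x)|=1, x<0.
x=-1.16: |R|=0.4415
x=-2: |R|=0.3000
x=-10: |R|=0.0278
x=-100: |R|=0.0654
θ=13/14≥1/2 ⇒ |1+1/14x|<|1−13/14x| ∀x<0 ⇒ interval (−∞,0).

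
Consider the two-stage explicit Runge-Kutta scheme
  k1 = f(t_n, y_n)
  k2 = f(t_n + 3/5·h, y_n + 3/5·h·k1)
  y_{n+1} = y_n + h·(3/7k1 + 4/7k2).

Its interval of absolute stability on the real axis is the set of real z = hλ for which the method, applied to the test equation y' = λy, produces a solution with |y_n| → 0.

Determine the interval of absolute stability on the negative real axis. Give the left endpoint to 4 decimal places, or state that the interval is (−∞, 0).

On y'=λy, z=hλ:
  k1=λy_n ⇒ h·k1=z·y_n;  k2=λ(1+3/5z)y_n ⇒ h·k2=z(1+3/5z)y_n
  y_{n+1}/y_n = 1 + 3/7z + 4/7z(1+3/5z) = 1 + z + 12/35z²
  R(z) = 1 + z + 12/35z².

Boundary: |R(x)|=1, x<0.
x=-1.75: |R|=0.3000
R=1: x+12/35x²=0 ⇒ x=−35/12=-2.9167; min R=1−1/(4·12/35)=0.2708>−1
Confirm numerically:
  x=-2.871: |R|=0.95505 <1
  x=-2.189: |R|=0.45388 <1
  x=-2.070: |R|=0.39911 <1
  x=-3.278: |R|=1.40610 >1
  x=-3.253: |R|=1.37512 >1
  x=-3.019: |R|=1.10592 >1
Interval (-2.9167, 0).

(-2.9167, 0).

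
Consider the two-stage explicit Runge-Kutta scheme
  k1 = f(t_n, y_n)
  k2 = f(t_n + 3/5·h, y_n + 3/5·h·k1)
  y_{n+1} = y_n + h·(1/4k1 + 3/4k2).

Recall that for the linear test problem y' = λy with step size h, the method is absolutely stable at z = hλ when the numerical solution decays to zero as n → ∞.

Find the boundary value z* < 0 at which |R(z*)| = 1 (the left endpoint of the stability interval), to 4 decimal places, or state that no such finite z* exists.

left endpoint -2.2222.

Set f=λy, z=hλ:
  k1=λy_n ⇒ h·k1=z·y_n;  k2=λ(1+3/5z)y_n ⇒ h·k2=z(1+3/5z)y_n
  y_{n+1}/y_n = 1 + 1/4z + 3/4z(1+3/5z) = 1 + z + 9/20z²
  so R(z) = 1 + z + 9/20z².

Find x<0 with |R(x)|<1.
x=-0.93: |R|=0.4592
R=1: x+9/20x²=0 ⇒ x=−20/9=-2.2222; min R=1−1/(4·9/20)=0.4444>−1
Confirm numerically:
  x=-1.998: |R|=0.79840 <1
  x=-1.275: |R|=0.45653 <1
  x=-1.069: |R|=0.44524 <1
  x=-0.958: |R|=0.45499 <1
  x=-2.754: |R|=1.65903 >1
  x=-2.736: |R|=1.63256 >1
  x=-2.408: |R|=1.20131 >1
Interval (-2.2222, 0).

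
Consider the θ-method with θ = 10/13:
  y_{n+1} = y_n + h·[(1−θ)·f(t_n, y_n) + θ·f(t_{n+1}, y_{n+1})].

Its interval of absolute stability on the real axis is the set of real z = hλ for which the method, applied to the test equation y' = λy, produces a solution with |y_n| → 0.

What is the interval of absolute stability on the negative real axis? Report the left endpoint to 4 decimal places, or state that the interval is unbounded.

(−∞, 0) — no finite endpoint.

With y'=λy (z=hλ):
  y_{n+1} = y_n + z·[3/13·y_n + 10/13·y_{n+1}] ⇒ (1 − 10/13z)y_{n+1} = (1 + 3/13z)y_n
  ⇒ R(z) = (1 + 3/13z)/(1 − 10/13z).

Solve |R(x)|<1 on ℝ⁻.
x=-0.43: |R|=0.6769
x=-2: |R|=0.2121
x=-10: |R|=0.1504
x=-100: |R|=0.2833
θ=10/13≥1/2 ⇒ |1+3/13x|<|1−10/13x| ∀x<0 ⇒ stable on all of ℝ⁻.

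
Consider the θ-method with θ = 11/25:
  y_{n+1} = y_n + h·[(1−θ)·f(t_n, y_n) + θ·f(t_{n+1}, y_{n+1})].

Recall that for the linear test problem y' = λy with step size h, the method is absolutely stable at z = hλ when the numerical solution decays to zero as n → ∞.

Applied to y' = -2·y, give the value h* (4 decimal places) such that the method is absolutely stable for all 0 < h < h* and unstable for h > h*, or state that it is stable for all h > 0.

Set f=λy, z=hλ:
  y_{n+1} = y_n + z·[14/25·y_n + 11/25·y_{n+1}] ⇒ (1 − 11/25z)y_{n+1} = (1 + 14/25z)y_n
  R(z) = (1 + 14/25z)/(1 − 11/25z).

Find x<0 with |R(x)|<1.
x=-1.32: |R|=0.1650
R=−1: 1+14/25x = −1+11/25x ⇒ -3/25x=2 ⇒ x=2/(-3/25)=-16.6667
Confirm numerically:
  x=-13.532: |R|=0.94591 <1
  x=-13.418: |R|=0.94353 <1
  x=-11.189: |R|=0.88903 <1
  x=-10.191: |R|=0.85830 <1
  x=-17.259: |R|=1.00827 >1
  x=-16.846: |R|=1.00256 >1
  x=-16.742: |R|=1.00108 >1
So |R|<1 on (-16.6667, 0).

(-16.6667,0); λ=-2 ⇒ h* = (50/3)/2 = 8.3333.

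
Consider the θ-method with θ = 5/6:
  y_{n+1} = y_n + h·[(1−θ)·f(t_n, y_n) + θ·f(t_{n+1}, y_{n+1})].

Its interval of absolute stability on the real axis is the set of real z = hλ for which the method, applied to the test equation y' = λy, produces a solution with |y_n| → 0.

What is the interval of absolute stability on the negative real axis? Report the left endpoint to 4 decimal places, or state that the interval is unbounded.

With y'=λy (z=hλ):
  y_{n+1} = y_n + z·[1/6·y_n + 5/6·y_{n+1}] ⇒ (1 − 5/6z)y_{n+1} = (1 + 1/6z)y_n
  Hence R(z) = (1 + 1/6z)/(1 − 5/6z).

Need |R(x)|<1, x<0.
x=-1.52: |R|=0.3294
x=-2: |R|=0.2500
x=-10: |R|=0.0714
x=-100: |R|=0.1858
θ=5/6≥1/2 ⇒ |1+1/6x|<|1−5/6x| ∀x<0 ⇒ stable on all of ℝ⁻.

interval (−∞, 0).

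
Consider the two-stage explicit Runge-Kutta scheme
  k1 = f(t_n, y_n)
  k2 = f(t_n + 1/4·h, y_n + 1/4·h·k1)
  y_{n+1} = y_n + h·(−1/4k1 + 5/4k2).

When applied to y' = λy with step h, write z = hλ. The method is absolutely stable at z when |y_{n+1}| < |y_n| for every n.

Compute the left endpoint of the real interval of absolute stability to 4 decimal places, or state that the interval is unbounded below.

z* = -3.2000.

Test eqn y'=λy, z=hλ:
  k1=λy_n ⇒ h·k1=z·y_n;  k2=λ(1+1/4z)y_n ⇒ h·k2=z(1+1/4z)y_n
  y_{n+1}/y_n = 1 − 1/4z + 5/4z(1+1/4z) = 1 + z + 5/16z²
  ⇒ R(z) = 1 + z + 5/16z².

Find x<0 with |R(x)|<1.
x=-1.35: |R|=0.2195
R=1: x+5/16x²=0 ⇒ x=−16/5=-3.2000; min R=1−1/(4·5/16)=0.2000>−1
Confirm numerically:
  x=-2.359: |R|=0.38003 <1
  x=-1.941: |R|=0.23634 <1
  x=-1.813: |R|=0.21418 <1
  x=-3.503: |R|=1.33169 >1
  x=-3.251: |R|=1.05181 >1
So |R|<1 on (-3.2000, 0).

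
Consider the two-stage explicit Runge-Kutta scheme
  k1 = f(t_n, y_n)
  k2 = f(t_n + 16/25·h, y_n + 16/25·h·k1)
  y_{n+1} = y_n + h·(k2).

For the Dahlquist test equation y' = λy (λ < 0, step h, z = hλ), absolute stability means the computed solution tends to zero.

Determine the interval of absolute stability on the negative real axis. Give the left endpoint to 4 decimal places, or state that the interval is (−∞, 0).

z∈(-1.5625,0).

Test eqn y'=λy, z=hλ:
  k1=λy_n ⇒ h·k1=z·y_n;  k2=λ(1+16/25z)y_n ⇒ h·k2=z(1+16/25z)y_n
  y_{n+1}/y_n = 1 + z(1+16/25z) = 1 + z + 16/25z²
  R(z) = 1 + z + 16/25z².

Find x<0 with |R(x)|<1.
x=-0.63: |R|=0.6240
R=1: x+16/25x²=0 ⇒ x=−25/16=-1.5625; min R=1−1/(4·16/25)=0.6094>−1
Confirm numerically:
  x=-1.510: |R|=0.94926 <1
  x=-1.089: |R|=0.66999 <1
  x=-1.044: |R|=0.65356 <1
  x=-2.160: |R|=1.82598 >1
  x=-2.115: |R|=1.74786 >1
Interval (-1.5625, 0).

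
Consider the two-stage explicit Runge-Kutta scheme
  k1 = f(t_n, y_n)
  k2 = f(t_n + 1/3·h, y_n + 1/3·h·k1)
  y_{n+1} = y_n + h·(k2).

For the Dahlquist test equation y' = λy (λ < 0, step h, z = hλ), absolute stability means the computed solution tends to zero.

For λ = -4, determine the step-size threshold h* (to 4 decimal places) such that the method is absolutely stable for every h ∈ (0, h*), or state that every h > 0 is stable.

(-3.0000,0); λ=-4 ⇒ h* = (3)/4 = 0.7500.

On y'=λy, z=hλ:
  k1=λy_n ⇒ h·k1=z·y_n;  k2=λ(1+1/3z)y_n ⇒ h·k2=z(1+1/3z)y_n
  y_{n+1}/y_n = 1 + z(1+1/3z) = 1 + z + 1/3z²
  R(z) = 1 + z + 1/3z².

Solve |R(x)|<1 on ℝ⁻.
x=-1.5: |R|=0.2500
R=1: x+1/3x²=0 ⇒ x=−3=-3.0000; min R=1−1/(4·1/3)=0.2500>−1
Confirm numerically:
  x=-2.703: |R|=0.73240 <1
  x=-1.697: |R|=0.26294 <1
  x=-1.428: |R|=0.25173 <1
  x=-1.402: |R|=0.25320 <1
  x=-3.438: |R|=1.50195 >1
  x=-3.400: |R|=1.45333 >1
  x=-3.080: |R|=1.08213 >1
So |R|<1 on (-3.0000, 0).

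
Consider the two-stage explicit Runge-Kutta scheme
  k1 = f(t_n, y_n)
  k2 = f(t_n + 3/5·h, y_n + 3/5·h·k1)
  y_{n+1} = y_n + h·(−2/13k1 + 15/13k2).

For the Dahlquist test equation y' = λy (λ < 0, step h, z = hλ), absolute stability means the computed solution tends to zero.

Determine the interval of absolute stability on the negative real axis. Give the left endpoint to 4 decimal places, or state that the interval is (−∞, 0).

Test eqn y'=λy, z=hλ:
  k1=λy_n ⇒ h·k1=z·y_n;  k2=λ(1+3/5z)y_n ⇒ h·k2=z(1+3/5z)y_n
  y_{n+1}/y_n = 1 − 2/13z + 15/13z(1+3/5z) = 1 + z + 9/13z²
  R(z) = 1 + z + 9/13z².

Boundary: |R(x)|=1, x<0.
x=-1.05: |R|=0.7133
R=1: x+9/13x²=0 ⇒ x=−13/9=-1.4444; min R=1−1/(4·9/13)=0.6389>−1
Confirm numerically:
  x=-1.275: |R|=0.85043 <1
  x=-1.067: |R|=0.72118 <1
  x=-0.668: |R|=0.64092 <1
  x=-0.653: |R|=0.64221 <1
  x=-1.748: |R|=1.36735 >1
  x=-1.658: |R|=1.24513 >1
Stable set (-1.4444, 0).

(-1.4444, 0).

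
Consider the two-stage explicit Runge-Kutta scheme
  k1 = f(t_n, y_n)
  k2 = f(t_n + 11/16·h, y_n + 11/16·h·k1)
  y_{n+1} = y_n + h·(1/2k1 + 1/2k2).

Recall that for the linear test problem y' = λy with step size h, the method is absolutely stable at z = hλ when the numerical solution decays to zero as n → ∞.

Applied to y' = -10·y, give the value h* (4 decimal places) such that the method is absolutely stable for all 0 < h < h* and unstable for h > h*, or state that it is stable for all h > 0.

With y'=λy (z=hλ):
  k1=λy_n ⇒ h·k1=z·y_n;  k2=λ(1+11/16z)y_n ⇒ h·k2=z(1+11/16z)y_n
  y_{n+1}/y_n = 1 + 1/2z + 1/2z(1+11/16z) = 1 + z + 11/32z²
  ⇒ R(z) = 1 + z + 11/32z².

Need |R(x)|<1, x<0.
x=-1.34: |R|=0.2772
R=1: x+11/32x²=0 ⇒ x=−32/11=-2.9091; min R=1−1/(4·11/32)=0.2727>−1
Confirm numerically:
  x=-2.678: |R|=0.78727 <1
  x=-1.798: |R|=0.31328 <1
  x=-1.693: |R|=0.29227 <1
  x=-3.276: |R|=1.41319 >1
  x=-3.225: |R|=1.35021 >1
  x=-2.981: |R|=1.07369 >1
So |R|<1 on (-2.9091, 0).

(-2.9091,0); λ=-10 ⇒ h* = (32/11)/10 = 0.2909.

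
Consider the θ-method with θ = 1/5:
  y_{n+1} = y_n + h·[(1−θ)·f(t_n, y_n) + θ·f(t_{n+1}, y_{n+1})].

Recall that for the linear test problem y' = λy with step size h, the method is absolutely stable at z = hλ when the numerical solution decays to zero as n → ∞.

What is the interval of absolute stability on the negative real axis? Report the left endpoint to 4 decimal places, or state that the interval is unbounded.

On y'=λy, z=hλ:
  y_{n+1} = y_n + z·[4/5·y_n + 1/5·y_{n+1}] ⇒ (1 − 1/5z)y_{n+1} = (1 + 4/5z)y_n
  R(z) = (1 + 4/5z)/(1 − 1/5z).

Find x<0 with |R(x)|<1.
x=-1.39: |R|=0.0876
R=−1: 1+4/5x = −1+1/5x ⇒ -3/5x=2 ⇒ x=2/(-3/5)=-3.3333
Confirm numerically:
  x=-2.702: |R|=0.75409 <1
  x=-2.687: |R|=0.74776 <1
  x=-2.412: |R|=0.62709 <1
  x=-1.553: |R|=0.18495 <1
  x=-3.627: |R|=1.10212 >1
  x=-3.535: |R|=1.07088 >1
Stable set (-3.3333, 0).

z∈(-3.3333,0).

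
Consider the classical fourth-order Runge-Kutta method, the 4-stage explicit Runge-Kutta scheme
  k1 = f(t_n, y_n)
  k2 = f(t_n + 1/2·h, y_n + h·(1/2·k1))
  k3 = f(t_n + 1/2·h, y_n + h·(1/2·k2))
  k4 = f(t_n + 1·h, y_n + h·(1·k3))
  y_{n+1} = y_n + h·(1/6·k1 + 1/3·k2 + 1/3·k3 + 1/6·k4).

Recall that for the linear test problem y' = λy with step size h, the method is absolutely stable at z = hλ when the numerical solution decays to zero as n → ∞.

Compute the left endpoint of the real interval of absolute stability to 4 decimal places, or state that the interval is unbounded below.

z* = -2.7853.

With y'=λy (z=hλ):
  order 4, 4-stage ⇒ R(z)=1+z+z^2/2+z^3/6+z^4/24
  (e.g. R(-1.67)=0.27229, |R|=0.27229)

Boundary: |R(x)|=1, x<0.
x=-1.67: |R|=0.2723
|R(-1.97)|=0.3238 |R(-1.83)|=0.2903 |R(-0.87)|=0.4226
Bisect:
  x_lo=-3.1413 |R|=1.6835  x_hi=-0.2117 |R|=0.8092
  mid=-1.67648 |R|=0.27264 →hi
  mid=-2.40889 |R|=0.56578 →hi
  mid=-2.77509 |R|=0.98473 →hi
  mid=-2.95819 |R|=1.29355 →lo
  mid=-2.86664 |R|=1.12974 →lo
  mid=-2.82087 |R|=1.05497 →lo
  mid=-2.79798 |R|=1.01930 →lo
  ...
  [-2.78546,-2.78528] ⇒ x*=-2.7853
Stable set (-2.7853, 0).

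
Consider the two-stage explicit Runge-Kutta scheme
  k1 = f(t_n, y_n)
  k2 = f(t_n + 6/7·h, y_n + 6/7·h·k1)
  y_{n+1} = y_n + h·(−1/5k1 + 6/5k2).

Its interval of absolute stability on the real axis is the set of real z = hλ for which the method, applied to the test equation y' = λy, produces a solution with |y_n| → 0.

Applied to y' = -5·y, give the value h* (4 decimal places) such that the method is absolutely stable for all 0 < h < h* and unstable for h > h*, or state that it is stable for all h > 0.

(-0.9722,0); λ=-5 ⇒ h* = (35/36)/5 = 0.1944.

Test eqn y'=λy, z=hλ:
  k1=λy_n ⇒ h·k1=z·y_n;  k2=λ(1+6/7z)y_n ⇒ h·k2=z(1+6/7z)y_n
  y_{n+1}/y_n = 1 − 1/5z + 6/5z(1+6/7z) = 1 + z + 36/35z²
  Hence R(z) = 1 + z + 36/35z².

Solve |R(x)|<1 on ℝ⁻.
x=-1.23: |R|=1.3261
R=1: x+36/35x²=0 ⇒ x=−35/36=-0.9722; min R=1−1/(4·36/35)=0.7569>−1
Confirm numerically:
  x=-0.745: |R|=0.82588 <1
  x=-0.615: |R|=0.77403 <1
  x=-0.556: |R|=0.76197 <1
  x=-0.475: |R|=0.75707 <1
  x=-1.430: |R|=1.67333 >1
  x=-1.087: |R|=1.12833 >1
  x=-1.034: |R|=1.06570 >1
Stable set (-0.9722, 0).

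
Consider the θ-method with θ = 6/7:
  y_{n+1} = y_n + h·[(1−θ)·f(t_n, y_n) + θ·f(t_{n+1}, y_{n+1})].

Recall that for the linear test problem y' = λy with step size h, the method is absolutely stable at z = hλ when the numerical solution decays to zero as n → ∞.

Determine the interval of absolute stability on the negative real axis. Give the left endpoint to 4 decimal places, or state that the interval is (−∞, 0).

Test eqn y'=λy, z=hλ:
  y_{n+1} = y_n + z·[1/7·y_n + 6/7·y_{n+1}] ⇒ (1 − 6/7z)y_{n+1} = (1 + 1/7z)y_n
  ⇒ R(z) = (1 + 1/7z)/(1 − 6/7z).

Find x<0 with |R(x)|<1.
x=-0.51: |R|=0.6451
x=-2: |R|=0.2632
x=-10: |R|=0.0448
x=-100: |R|=0.1532
θ=6/7≥1/2 ⇒ |1+1/7x|<|1−6/7x| ∀x<0 ⇒ interval (−∞,0).

unbounded; (−∞, 0).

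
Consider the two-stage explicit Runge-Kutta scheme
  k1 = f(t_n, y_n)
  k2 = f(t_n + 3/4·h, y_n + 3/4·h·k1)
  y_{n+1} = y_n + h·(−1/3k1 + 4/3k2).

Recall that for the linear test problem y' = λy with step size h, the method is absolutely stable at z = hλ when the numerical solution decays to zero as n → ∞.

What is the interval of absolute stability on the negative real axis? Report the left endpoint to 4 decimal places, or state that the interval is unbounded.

With y'=λy (z=hλ):
  k1=λy_n ⇒ h·k1=z·y_n;  k2=λ(1+3/4z)y_n ⇒ h·k2=z(1+3/4z)y_n
  y_{n+1}/y_n = 1 − 1/3z + 4/3z(1+3/4z) = 1 + z + z²
  ⇒ R(z) = 1 + z + z².

Find x<0 with |R(x)|<1.
x=-1.8: |R|=2.4400
R=1: x+1x²=0 ⇒ x=−1=-1.0000; min R=1−1/(4·1)=0.7500>−1
Confirm numerically:
  x=-0.944: |R|=0.94714 <1
  x=-0.748: |R|=0.81150 <1
  x=-0.591: |R|=0.75828 <1
  x=-1.167: |R|=1.19489 >1
  x=-1.132: |R|=1.14942 >1
So |R|<1 on (-1.0000, 0).

z∈(-1.0000,0).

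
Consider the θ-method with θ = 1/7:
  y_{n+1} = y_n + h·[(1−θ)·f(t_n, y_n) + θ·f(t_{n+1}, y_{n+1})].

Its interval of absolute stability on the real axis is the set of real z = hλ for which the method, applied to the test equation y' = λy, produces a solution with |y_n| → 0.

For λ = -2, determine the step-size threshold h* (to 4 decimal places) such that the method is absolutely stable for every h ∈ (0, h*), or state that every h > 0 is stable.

Test eqn y'=λy, z=hλ:
  y_{n+1} = y_n + z·[6/7·y_n + 1/7·y_{n+1}] ⇒ (1 − 1/7z)y_{n+1} = (1 + 6/7z)y_n
  so R(z) = (1 + 6/7z)/(1 − 1/7z).

Boundary: |R(x)|=1, x<0.
x=-1.15: |R|=0.0123
R=−1: 1+6/7x = −1+1/7x ⇒ -5/7x=2 ⇒ x=2/(-5/7)=-2.8000
Confirm numerically:
  x=-2.297: |R|=0.72948 <1
  x=-1.338: |R|=0.12329 <1
  x=-1.290: |R|=0.08926 <1
  x=-3.377: |R|=1.27802 >1
  x=-3.251: |R|=1.21998 >1
  x=-2.939: |R|=1.06993 >1
Stable set (-2.8000, 0).

(-2.8000,0); λ=-2 ⇒ h* = (14/5)/2 = 1.4000.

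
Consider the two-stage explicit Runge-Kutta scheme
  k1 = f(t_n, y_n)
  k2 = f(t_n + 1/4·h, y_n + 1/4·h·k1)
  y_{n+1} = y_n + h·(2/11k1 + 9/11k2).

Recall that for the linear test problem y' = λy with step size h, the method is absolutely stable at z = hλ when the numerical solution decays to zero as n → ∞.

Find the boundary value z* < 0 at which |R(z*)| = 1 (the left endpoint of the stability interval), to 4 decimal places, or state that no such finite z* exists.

left endpoint -4.8889.

Test eqn y'=λy, z=hλ:
  k1=λy_n ⇒ h·k1=z·y_n;  k2=λ(1+1/4z)y_n ⇒ h·k2=z(1+1/4z)y_n
  y_{n+1}/y_n = 1 + 2/11z + 9/11z(1+1/4z) = 1 + z + 9/44z²
  Hence R(z) = 1 + z + 9/44z².

Solve |R(x)|<1 on ℝ⁻.
x=-1.7: |R|=0.1089
R=1: x+9/44x²=0 ⇒ x=−44/9=-4.8889; min R=1−1/(4·9/44)=-0.2222>−1
Confirm numerically:
  x=-4.603: |R|=0.73083 <1
  x=-3.628: |R|=0.06431 <1
  x=-2.374: |R|=0.22121 <1
  x=-5.403: |R|=1.56817 >1
  x=-5.059: |R|=1.17603 >1
  x=-4.960: |R|=1.07215 >1
Stable set (-4.8889, 0).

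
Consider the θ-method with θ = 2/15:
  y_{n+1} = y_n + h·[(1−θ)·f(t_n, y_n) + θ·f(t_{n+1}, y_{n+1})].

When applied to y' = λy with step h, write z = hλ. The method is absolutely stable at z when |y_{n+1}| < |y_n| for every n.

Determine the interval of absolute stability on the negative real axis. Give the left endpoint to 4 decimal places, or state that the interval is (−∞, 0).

(-2.7273, 0).

With y'=λy (z=hλ):
  y_{n+1} = y_n + z·[13/15·y_n + 2/15·y_{n+1}] ⇒ (1 − 2/15z)y_{n+1} = (1 + 13/15z)y_n
  R(z) = (1 + 13/15z)/(1 − 2/15z).

Boundary: |R(x)|=1, x<0.
x=-0.93: |R|=0.1726
R=−1: 1+13/15x = −1+2/15x ⇒ -11/15x=2 ⇒ x=2/(-11/15)=-2.7273
Confirm numerically:
  x=-2.039: |R|=0.60316 <1
  x=-1.661: |R|=0.35984 <1
  x=-1.405: |R|=0.18332 <1
  x=-3.299: |R|=1.29118 >1
  x=-2.975: |R|=1.13007 >1
  x=-2.779: |R|=1.02768 >1
So |R|<1 on (-2.7273, 0).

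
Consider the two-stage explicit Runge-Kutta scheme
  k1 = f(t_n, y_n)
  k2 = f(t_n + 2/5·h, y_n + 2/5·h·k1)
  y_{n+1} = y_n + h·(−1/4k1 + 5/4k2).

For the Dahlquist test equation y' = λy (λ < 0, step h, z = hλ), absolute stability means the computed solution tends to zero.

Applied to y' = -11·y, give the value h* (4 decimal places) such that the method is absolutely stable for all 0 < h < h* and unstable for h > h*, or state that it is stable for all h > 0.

Test eqn y'=λy, z=hλ:
  k1=λy_n ⇒ h·k1=z·y_n;  k2=λ(1+2/5z)y_n ⇒ h·k2=z(1+2/5z)y_n
  y_{n+1}/y_n = 1 − 1/4z + 5/4z(1+2/5z) = 1 + z + 1/2z²
  Hence R(z) = 1 + z + 1/2z².

Solve |R(x)|<1 on ℝ⁻.
x=-1.55: |R|=0.6513
R=1: x+1/2x²=0 ⇒ x=−2=-2.0000; min R=1−1/(4·1/2)=0.5000>−1
Confirm numerically:
  x=-1.182: |R|=0.51656 <1
  x=-1.167: |R|=0.51394 <1
  x=-0.928: |R|=0.50259 <1
  x=-2.301: |R|=1.34630 >1
  x=-2.023: |R|=1.02326 >1
Stable set (-2.0000, 0).

(-2.0000,0); λ=-11 ⇒ h* = (2)/11 = 0.1818.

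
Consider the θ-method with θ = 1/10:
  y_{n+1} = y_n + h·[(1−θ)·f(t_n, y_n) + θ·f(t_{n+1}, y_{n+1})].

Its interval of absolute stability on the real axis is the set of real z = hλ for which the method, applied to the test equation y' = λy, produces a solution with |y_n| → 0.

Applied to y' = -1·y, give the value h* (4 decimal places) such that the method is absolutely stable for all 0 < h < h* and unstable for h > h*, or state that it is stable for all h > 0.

Test eqn y'=λy, z=hλ:
  y_{n+1} = y_n + z·[9/10·y_n + 1/10·y_{n+1}] ⇒ (1 − 1/10z)y_{n+1} = (1 + 9/10z)y_n
  ⇒ R(z) = (1 + 9/10z)/(1 − 1/10z).

Solve |R(x)|<1 on ℝ⁻.
x=-1.33: |R|=0.1739
R=−1: 1+9/10x = −1+1/10x ⇒ -4/5x=2 ⇒ x=2/(-4/5)=-2.5000
Confirm numerically:
  x=-2.254: |R|=0.83940 <1
  x=-2.018: |R|=0.67915 <1
  x=-1.067: |R|=0.03587 <1
  x=-3.084: |R|=1.35708 >1
  x=-2.772: |R|=1.17037 >1
So |R|<1 on (-2.5000, 0).

(-2.5000,0); λ=-1 ⇒ h* = (5/2)/1 = 2.5000.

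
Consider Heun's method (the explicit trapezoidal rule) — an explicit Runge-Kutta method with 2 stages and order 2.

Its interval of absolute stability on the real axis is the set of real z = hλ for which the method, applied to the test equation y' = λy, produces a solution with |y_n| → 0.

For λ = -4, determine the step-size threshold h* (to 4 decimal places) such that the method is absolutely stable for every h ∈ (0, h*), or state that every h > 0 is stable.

Test eqn y'=λy, z=hλ:
  order 2, 2-stage ⇒ R(z)=1+z+z^2/2
  (e.g. R(-0.47)=0.64045, |R|=0.64045)

Solve |R(x)|<1 on ℝ⁻.
x=-0.47: |R|=0.6404
|R(-1.96)|=0.9608 |R(-1.54)|=0.6458 |R(-0.63)|=0.5684
Bisect:
  x_lo=-2.7375 |R|=2.0095  x_hi=-0.3560 |R|=0.7074
  mid=-1.54674 |R|=0.64946 →hi
  mid=-2.14214 |R|=1.15224 →lo
  mid=-1.84444 |R|=0.85654 →hi
  mid=-1.99329 |R|=0.99331 →hi
  mid=-2.06771 |R|=1.07000 →lo
  mid=-2.03050 |R|=1.03097 →lo
  mid=-2.01189 |R|=1.01196 →lo
  mid=-2.00259 |R|=1.00259 →lo
  mid=-1.99794 |R|=0.99794 →hi
  mid=-2.00027 |R|=1.00027 →lo
  ...
  [-2.00012,-1.99997] ⇒ x*=-2.0000
Stable set (-2.0000, 0).

(-2.0000,0); λ=-4 ⇒ h* = 0.5000.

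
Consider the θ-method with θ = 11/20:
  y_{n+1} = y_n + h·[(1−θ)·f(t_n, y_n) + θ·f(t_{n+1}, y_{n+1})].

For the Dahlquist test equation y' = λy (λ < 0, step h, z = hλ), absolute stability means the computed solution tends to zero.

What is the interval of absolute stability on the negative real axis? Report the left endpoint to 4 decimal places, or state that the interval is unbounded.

(−∞, 0) — no finite endpoint.

With y'=λy (z=hλ):
  y_{n+1} = y_n + z·[9/20·y_n + 11/20·y_{n+1}] ⇒ (1 − 11/20z)y_{n+1} = (1 + 9/20z)y_n
  R(z) = (1 + 9/20z)/(1 − 11/20z).

Boundary: |R(x)|=1, x<0.
x=-1.51: |R|=0.1751
x=-2: |R|=0.0476
x=-10: |R|=0.5385
x=-100: |R|=0.7857
θ=11/20≥1/2 ⇒ |1+9/20x|<|1−11/20x| ∀x<0 ⇒ unbounded interval.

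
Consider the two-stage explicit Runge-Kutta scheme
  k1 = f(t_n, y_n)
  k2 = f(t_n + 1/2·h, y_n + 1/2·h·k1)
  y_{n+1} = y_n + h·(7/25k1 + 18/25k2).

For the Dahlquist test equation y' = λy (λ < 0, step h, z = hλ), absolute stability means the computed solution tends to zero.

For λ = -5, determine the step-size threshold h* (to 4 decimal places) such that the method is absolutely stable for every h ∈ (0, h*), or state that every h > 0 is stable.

Set f=λy, z=hλ:
  k1=λy_n ⇒ h·k1=z·y_n;  k2=λ(1+1/2z)y_n ⇒ h·k2=z(1+1/2z)y_n
  y_{n+1}/y_n = 1 + 7/25z + 18/25z(1+1/2z) = 1 + z + 9/25z²
  so R(z) = 1 + z + 9/25z².

Solve |R(x)|<1 on ℝ⁻.
x=-1.79: |R|=0.3635
R=1: x+9/25x²=0 ⇒ x=−25/9=-2.7778; min R=1−1/(4·9/25)=0.3056>−1
Confirm numerically:
  x=-2.697: |R|=0.92157 <1
  x=-1.951: |R|=0.41930 <1
  x=-1.614: |R|=0.32380 <1
  x=-1.570: |R|=0.31736 <1
  x=-3.188: |R|=1.47080 >1
  x=-2.922: |R|=1.15171 >1
Stable set (-2.7778, 0).

(-2.7778,0); λ=-5 ⇒ h* = (25/9)/5 = 0.5556.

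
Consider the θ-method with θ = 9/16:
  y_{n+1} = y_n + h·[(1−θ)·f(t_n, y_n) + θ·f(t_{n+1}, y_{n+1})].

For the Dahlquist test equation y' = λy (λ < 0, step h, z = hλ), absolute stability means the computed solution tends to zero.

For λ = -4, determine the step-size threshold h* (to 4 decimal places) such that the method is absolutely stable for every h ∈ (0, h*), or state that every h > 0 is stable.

unbounded; (−∞, 0). Any h>0 works for λ=-4.

With y'=λy (z=hλ):
  y_{n+1} = y_n + z·[7/16·y_n + 9/16·y_{n+1}] ⇒ (1 − 9/16z)y_{n+1} = (1 + 7/16z)y_n
  ⇒ R(z) = (1 + 7/16z)/(1 − 9/16z).

Need |R(x)|<1, x<0.
x=-1.05: |R|=0.3399
x=-2: |R|=0.0588
x=-10: |R|=0.5094
x=-100: |R|=0.7467
θ=9/16≥1/2 ⇒ |1+7/16x|<|1−9/16x| ∀x<0 ⇒ interval (−∞,0).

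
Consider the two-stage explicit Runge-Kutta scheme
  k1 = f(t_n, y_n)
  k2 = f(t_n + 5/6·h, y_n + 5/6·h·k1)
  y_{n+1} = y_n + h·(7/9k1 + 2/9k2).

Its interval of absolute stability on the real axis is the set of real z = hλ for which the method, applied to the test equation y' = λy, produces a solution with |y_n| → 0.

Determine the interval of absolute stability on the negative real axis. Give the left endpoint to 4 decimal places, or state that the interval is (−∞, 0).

On y'=λy, z=hλ:
  k1=λy_n ⇒ h·k1=z·y_n;  k2=λ(1+5/6z)y_n ⇒ h·k2=z(1+5/6z)y_n
  y_{n+1}/y_n = 1 + 7/9z + 2/9z(1+5/6z) = 1 + z + 5/27z²
  ⇒ R(z) = 1 + z + 5/27z².

Find x<0 with |R(x)|<1.
x=-0.87: |R|=0.2702
R=1: x+5/27x²=0 ⇒ x=−27/5=-5.4000; min R=1−1/(4·5/27)=-0.3500>−1
Confirm numerically:
  x=-3.731: |R|=0.15316 <1
  x=-3.392: |R|=0.26132 <1
  x=-2.190: |R|=0.30183 <1
  x=-5.631: |R|=1.24088 >1
  x=-5.573: |R|=1.17854 >1
  x=-5.450: |R|=1.05046 >1
Interval (-5.4000, 0).

z∈(-5.4000,0).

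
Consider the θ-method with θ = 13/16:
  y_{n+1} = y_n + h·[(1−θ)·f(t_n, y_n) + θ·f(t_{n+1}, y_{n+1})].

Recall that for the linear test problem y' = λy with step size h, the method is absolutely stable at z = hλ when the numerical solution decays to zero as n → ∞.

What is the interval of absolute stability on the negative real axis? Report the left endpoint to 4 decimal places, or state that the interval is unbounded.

(−∞, 0) — no finite endpoint.

Set f=λy, z=hλ:
  y_{n+1} = y_n + z·[3/16·y_n + 13/16·y_{n+1}] ⇒ (1 − 13/16z)y_{n+1} = (1 + 3/16z)y_n
  so R(z) = (1 + 3/16z)/(1 − 13/16z).

Solve |R(x)|<1 on ℝ⁻.
x=-1.3: |R|=0.3678
x=-2: |R|=0.2381
x=-10: |R|=0.0959
x=-100: |R|=0.2158
θ=13/16≥1/2 ⇒ |1+3/16x|<|1−13/16x| ∀x<0 ⇒ unbounded interval.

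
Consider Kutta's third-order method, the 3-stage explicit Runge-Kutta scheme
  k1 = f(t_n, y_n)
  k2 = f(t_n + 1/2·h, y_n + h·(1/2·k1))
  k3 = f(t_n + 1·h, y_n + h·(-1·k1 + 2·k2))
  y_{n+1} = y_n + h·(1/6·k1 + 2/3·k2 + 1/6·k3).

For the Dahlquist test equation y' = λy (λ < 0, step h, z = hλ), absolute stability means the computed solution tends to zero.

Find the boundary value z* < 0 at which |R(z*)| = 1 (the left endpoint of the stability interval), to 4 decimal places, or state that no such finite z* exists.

On y'=λy, z=hλ:
  order 3, 3-stage ⇒ R(z)=1+z+z^2/2+z^3/6
  (e.g. R(-0.92)=0.37342, |R|=0.37342)

Need |R(x)|<1, x<0.
x=-0.92: |R|=0.3734
|R(-2.8)|=1.5387 |R(-2.56)|=1.0794 |R(-2.37)|=0.7802
Bisect:
  x_lo=-3.0423 |R|=2.1074  x_hi=-0.2549 |R|=0.7749
  mid=-1.64856 |R|=0.03641 →hi
  mid=-2.34540 |R|=0.74526 →hi
  mid=-2.69383 |R|=1.32353 →lo
  mid=-2.51962 |R|=1.01133 →lo
  mid=-2.43251 |R|=0.87286 →hi
  mid=-2.47606 |R|=0.94070 →hi
  mid=-2.49784 |R|=0.97566 →hi
  mid=-2.50873 |R|=0.99341 →hi
  mid=-2.51417 |R|=1.00235 →lo
  ...
  [-2.51281,-2.51264] ⇒ x*=-2.5127
So |R|<1 on (-2.5127, 0).

left endpoint -2.5127.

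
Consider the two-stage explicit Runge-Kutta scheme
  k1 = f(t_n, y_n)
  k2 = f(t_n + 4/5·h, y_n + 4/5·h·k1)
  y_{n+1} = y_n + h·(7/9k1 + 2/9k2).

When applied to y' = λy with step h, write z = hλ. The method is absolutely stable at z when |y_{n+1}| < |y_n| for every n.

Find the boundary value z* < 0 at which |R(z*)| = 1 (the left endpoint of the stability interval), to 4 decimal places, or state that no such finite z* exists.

z* = -5.6250.

On y'=λy, z=hλ:
  k1=λy_n ⇒ h·k1=z·y_n;  k2=λ(1+4/5z)y_n ⇒ h·k2=z(1+4/5z)y_n
  y_{n+1}/y_n = 1 + 7/9z + 2/9z(1+4/5z) = 1 + z + 8/45z²
  so R(z) = 1 + z + 8/45z².

Need |R(x)|<1, x<0.
x=-0.47: |R|=0.5693
R=1: x+8/45x²=0 ⇒ x=−45/8=-5.6250; min R=1−1/(4·8/45)=-0.4062>−1
Confirm numerically:
  x=-5.538: |R|=0.91435 <1
  x=-3.216: |R|=0.37731 <1
  x=-2.806: |R|=0.40624 <1
  x=-2.750: |R|=0.40556 <1
  x=-5.961: |R|=1.35607 >1
  x=-5.798: |R|=1.17832 >1
  x=-5.755: |R|=1.13300 >1
Interval (-5.6250, 0).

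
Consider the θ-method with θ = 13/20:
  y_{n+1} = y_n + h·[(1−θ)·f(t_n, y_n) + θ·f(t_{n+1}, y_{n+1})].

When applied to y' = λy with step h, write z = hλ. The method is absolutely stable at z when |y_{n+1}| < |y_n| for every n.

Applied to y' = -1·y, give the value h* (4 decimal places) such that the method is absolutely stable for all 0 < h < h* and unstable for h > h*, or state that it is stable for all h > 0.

interval (−∞, 0). Any h>0 works for λ=-1.

Test eqn y'=λy, z=hλ:
  y_{n+1} = y_n + z·[7/20·y_n + 13/20·y_{n+1}] ⇒ (1 − 13/20z)y_{n+1} = (1 + 7/20z)y_n
  so R(z) = (1 + 7/20z)/(1 − 13/20z).

Boundary: |R(x)|=1, x<0.
x=-1.11: |R|=0.3552
x=-2: |R|=0.1304
x=-10: |R|=0.3333
x=-100: |R|=0.5152
θ=13/20≥1/2 ⇒ |1+7/20x|<|1−13/20x| ∀x<0 ⇒ interval (−∞,0).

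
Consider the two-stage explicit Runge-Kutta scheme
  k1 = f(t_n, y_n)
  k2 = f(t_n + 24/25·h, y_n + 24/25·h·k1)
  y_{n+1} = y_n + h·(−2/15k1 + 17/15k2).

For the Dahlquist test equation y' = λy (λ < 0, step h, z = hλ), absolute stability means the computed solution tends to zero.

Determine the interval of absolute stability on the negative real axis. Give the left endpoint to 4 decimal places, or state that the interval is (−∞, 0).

(-0.9191, 0).

On y'=λy, z=hλ:
  k1=λy_n ⇒ h·k1=z·y_n;  k2=λ(1+24/25z)y_n ⇒ h·k2=z(1+24/25z)y_n
  y_{n+1}/y_n = 1 − 2/15z + 17/15z(1+24/25z) = 1 + z + 136/125z²
  Hence R(z) = 1 + z + 136/125z².

Find x<0 with |R(x)|<1.
x=-1.22: |R|=1.3994
R=1: x+136/125x²=0 ⇒ x=−125/136=-0.9191; min R=1−1/(4·136/125)=0.7702>−1
Confirm numerically:
  x=-0.756: |R|=0.86583 <1
  x=-0.549: |R|=0.77892 <1
  x=-0.521: |R|=0.77433 <1
  x=-1.163: |R|=1.30860 >1
  x=-1.155: |R|=1.29642 >1
  x=-1.099: |R|=1.21509 >1
So |R|<1 on (-0.9191, 0).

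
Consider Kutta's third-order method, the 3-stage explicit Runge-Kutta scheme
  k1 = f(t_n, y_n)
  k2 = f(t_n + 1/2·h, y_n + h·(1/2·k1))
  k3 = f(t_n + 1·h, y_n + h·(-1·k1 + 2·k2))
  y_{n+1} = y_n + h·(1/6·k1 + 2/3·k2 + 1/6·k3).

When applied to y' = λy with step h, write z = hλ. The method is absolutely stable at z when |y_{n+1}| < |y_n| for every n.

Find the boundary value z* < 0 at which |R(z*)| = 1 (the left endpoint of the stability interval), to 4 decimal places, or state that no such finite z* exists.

z* = -2.5127.

Set f=λy, z=hλ:
  order 3, 3-stage ⇒ R(z)=1+z+z^2/2+z^3/6
  (e.g. R(-1.01)=0.32833, |R|=0.32833)

Need |R(x)|<1, x<0.
x=-1.01: |R|=0.3283
|R(-2.14)|=0.4836 |R(-2.03)|=0.3638 |R(-1.34)|=0.1568
Bisect:
  x_lo=-3.1039 |R|=2.2707  x_hi=-0.1747 |R|=0.8397
  mid=-1.63929 |R|=0.02986 →hi
  mid=-2.37159 |R|=0.78251 →hi
  mid=-2.73774 |R|=1.41013 →lo
  mid=-2.55467 |R|=1.07027 →lo
  mid=-2.46313 |R|=0.92026 →hi
  mid=-2.50890 |R|=0.99368 →hi
  mid=-2.53178 |R|=1.03157 →lo
  mid=-2.52034 |R|=1.01253 →lo
  mid=-2.51462 |R|=1.00308 →lo
  ...
  [-2.51283,-2.51265] ⇒ x*=-2.5127
Interval (-2.5127, 0).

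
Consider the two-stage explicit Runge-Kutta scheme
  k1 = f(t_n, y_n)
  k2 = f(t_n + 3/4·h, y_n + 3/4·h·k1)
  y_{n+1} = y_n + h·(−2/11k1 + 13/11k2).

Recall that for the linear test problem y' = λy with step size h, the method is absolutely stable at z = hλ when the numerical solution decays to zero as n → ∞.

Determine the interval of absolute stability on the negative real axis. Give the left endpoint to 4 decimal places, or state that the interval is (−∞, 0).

Set f=λy, z=hλ:
  k1=λy_n ⇒ h·k1=z·y_n;  k2=λ(1+3/4z)y_n ⇒ h·k2=z(1+3/4z)y_n
  y_{n+1}/y_n = 1 − 2/11z + 13/11z(1+3/4z) = 1 + z + 39/44z²
  ⇒ R(z) = 1 + z + 39/44z².

Need |R(x)|<1, x<0.
x=-1.77: |R|=2.0069
R=1: x+39/44x²=0 ⇒ x=−44/39=-1.1282; min R=1−1/(4·39/44)=0.7179>−1
Confirm numerically:
  x=-0.824: |R|=0.77782 <1
  x=-0.772: |R|=0.75626 <1
  x=-0.679: |R|=0.72965 <1
  x=-1.599: |R|=1.66726 >1
  x=-1.491: |R|=1.47946 >1
So |R|<1 on (-1.1282, 0).

z∈(-1.1282,0).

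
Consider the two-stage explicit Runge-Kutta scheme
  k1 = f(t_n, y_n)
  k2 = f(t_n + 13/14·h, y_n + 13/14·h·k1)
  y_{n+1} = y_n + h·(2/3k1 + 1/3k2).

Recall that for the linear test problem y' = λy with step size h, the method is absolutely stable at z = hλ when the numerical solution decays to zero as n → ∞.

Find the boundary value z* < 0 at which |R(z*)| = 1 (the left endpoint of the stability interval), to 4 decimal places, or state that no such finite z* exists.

Set f=λy, z=hλ:
  k1=λy_n ⇒ h·k1=z·y_n;  k2=λ(1+13/14z)y_n ⇒ h·k2=z(1+13/14z)y_n
  y_{n+1}/y_n = 1 + 2/3z + 1/3z(1+13/14z) = 1 + z + 13/42z²
  so R(z) = 1 + z + 13/42z².

Boundary: |R(x)|=1, x<0.
x=-1.62: |R|=0.1923
R=1: x+13/42x²=0 ⇒ x=−42/13=-3.2308; min R=1−1/(4·13/42)=0.1923>−1
Confirm numerically:
  x=-2.906: |R|=0.70788 <1
  x=-1.812: |R|=0.20427 <1
  x=-1.582: |R|=0.19265 <1
  x=-3.700: |R|=1.53738 >1
  x=-3.568: |R|=1.37243 >1
Stable set (-3.2308, 0).

z* = -3.2308.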